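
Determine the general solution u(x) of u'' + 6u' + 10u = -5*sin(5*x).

u = sin(5*x)/15 + 2*cos(5*x)/15 + C1*cos(x)*exp(-3*x) + C2*exp(-3*x)*sin(x)

Characteristic equation r² + 6r + 10 = 0 has discriminant (6)² - 4·(10) = -4 < 0, so r = -3 ± i.
Hence u_h = C1*cos(x)*exp(-3*x) + C2*exp(-3*x)*sin(x).
Try u_p = A*cos(5*x) + B*sin(5*x). Substituting and equating the coefficients of cos(5x) and sin(5x) gives A = 2/15, B = 1/15, so u_p = sin(5*x)/15 + 2*cos(5*x)/15.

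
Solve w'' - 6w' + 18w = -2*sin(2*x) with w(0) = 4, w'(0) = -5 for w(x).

Characteristic equation r² - 6r + 18 = 0 has discriminant (-6)² - 4·(18) = -36 < 0, so r = 3 ± 3i.
Hence w_h = C1*cos(3*x)*exp(3*x) + C2*exp(3*x)*sin(3*x).
Try w_p = A*cos(2*x) + B*sin(2*x). Substituting and equating the coefficients of cos(2x) and sin(2x) gives A = -6/85, B = -7/85, so w_p = -7*sin(2*x)/85 - 6*cos(2*x)/85.
General solution: w = -7*sin(2*x)/85 - 6*cos(2*x)/85 + C1*cos(3*x)*exp(3*x) + C2*exp(3*x)*sin(3*x).
Apply the initial conditions: w(0) = -6/85 + C1 = 4 and w'(0) = -14/85 + 3*C1 + 3*C2 = -5. Solving gives C1 = 346/85, C2 = -483/85.

w = -7*sin(2*x)/85 - 6*cos(2*x)/85 - 483*exp(3*x)*sin(3*x)/85 + 346*cos(3*x)*exp(3*x)/85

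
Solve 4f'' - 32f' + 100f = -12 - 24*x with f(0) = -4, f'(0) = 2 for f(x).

f = -123/625 - 6*x/25 - 2377*cos(3*x)*exp(4*x)/625 + 3636*exp(4*x)*sin(3*x)/625

Divide through by 4: f'' - 8f' + 25f = -3 - 6*x.
Characteristic equation r² - 8r + 25 = 0 has discriminant (-8)² - 4·(25) = -36 < 0, so r = 4 ± 3i.
Hence f_h = C1*cos(3*x)*exp(4*x) + C2*exp(4*x)*sin(3*x).
For the particular solution try f_p = A0 + A1*x. Substituting and matching coefficients of each power of x gives A0 = -123/625, A1 = -6/25, so f_p = -123/625 - 6*x/25.
General solution: f = -123/625 - 6*x/25 + C1*cos(3*x)*exp(4*x) + C2*exp(4*x)*sin(3*x).
Apply the initial conditions: f(0) = -123/625 + C1 = -4 and f'(0) = -6/25 + 3*C2 + 4*C1 = 2. Solving gives C1 = -2377/625, C2 = 3636/625.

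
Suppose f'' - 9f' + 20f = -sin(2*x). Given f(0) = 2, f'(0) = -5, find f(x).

Characteristic equation r² - 9r + 20 = 0 factors as (r - 4)(r - 5) = 0, so r = 4, 5.
Hence f_h = C1*exp(4*x) + C2*exp(5*x).
Try f_p = A*cos(2*x) + B*sin(2*x). Substituting and equating the coefficients of cos(2x) and sin(2x) gives A = -9/290, B = -4/145, so f_p = -9*cos(2*x)/290 - 4*sin(2*x)/145.
General solution: f = -9*cos(2*x)/290 - 4*sin(2*x)/145 + C1*exp(4*x) + C2*exp(5*x).
Apply the initial conditions: f(0) = -9/290 + C1 + C2 = 2 and f'(0) = -8/145 + 4*C1 + 5*C2 = -5. Solving gives C1 = 151/10, C2 = -379/29.

f = -379*exp(5*x)/29 - 9*cos(2*x)/290 - 4*sin(2*x)/145 + 151*exp(4*x)/10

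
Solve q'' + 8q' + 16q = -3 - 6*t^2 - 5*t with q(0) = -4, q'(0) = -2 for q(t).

q = -11/64 - 245*exp(-4*t)/64 - 3*t**2/8 + t/16 - 139*t*exp(-4*t)/8

Characteristic equation r² + 8r + 16 = 0 has discriminant (8)² - 4·(16) = 0, so r = -4 is a repeated root.
Hence q_h = (C1 + C2*t)*exp(-4*t).
For the particular solution try q_p = A0 + A1*t + A2*t^2. Substituting and matching coefficients of each power of t gives A0 = -11/64, A1 = 1/16, A2 = -3/8, so q_p = -11/64 - 3*t^2/8 + t/16.
General solution: q = -11/64 - 3*t^2/8 + t/16 + C1*exp(-4*t) + C2*t*exp(-4*t).
Apply the initial conditions: q(0) = -11/64 + C1 = -4 and q'(0) = 1/16 + C2 - 4*C1 = -2. Solving gives C1 = -245/64, C2 = -139/8.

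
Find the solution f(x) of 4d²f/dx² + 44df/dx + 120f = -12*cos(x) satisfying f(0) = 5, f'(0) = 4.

f = -1091*exp(-6*x)/37 - 87*cos(x)/962 - 33*sin(x)/962 + 899*exp(-5*x)/26

Divide through by 4: f'' + 11f' + 30f = -3*cos(x).
Characteristic equation r² + 11r + 30 = 0 factors as (r + 5)(r + 6) = 0, so r = -5, -6.
Hence f_h = C1*exp(-5*x) + C2*exp(-6*x).
Try f_p = A*cos(x) + B*sin(x). Substituting and equating the coefficients of cos(x) and sin(x) gives A = -87/962, B = -33/962, so f_p = -87*cos(x)/962 - 33*sin(x)/962.
General solution: f = -87*cos(x)/962 - 33*sin(x)/962 + C1*exp(-5*x) + C2*exp(-6*x).
Apply the initial conditions: f(0) = -87/962 + C1 + C2 = 5 and f'(0) = -33/962 - 6*C2 - 5*C1 = 4. Solving gives C1 = 899/26, C2 = -1091/37.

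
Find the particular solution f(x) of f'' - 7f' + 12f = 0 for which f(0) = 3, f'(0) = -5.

Characteristic equation r² - 7r + 12 = 0 factors as (r - 4)(r - 3) = 0, so r = 4, 3.
Hence f_h = C1*exp(4*x) + C2*exp(3*x).
Apply the initial conditions: f(0) = C1 + C2 = 3 and f'(0) = 3*C2 + 4*C1 = -5. Solving gives C1 = -14, C2 = 17.

f = -14*exp(4*x) + 17*exp(3*x)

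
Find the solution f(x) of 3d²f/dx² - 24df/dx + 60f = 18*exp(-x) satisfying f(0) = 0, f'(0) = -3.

f = 6*exp(-x)/29 - 57*exp(4*x)*sin(2*x)/58 - 6*cos(2*x)*exp(4*x)/29

Divide through by 3: f'' - 8f' + 20f = 6*exp(-x).
Characteristic equation r² - 8r + 20 = 0 has discriminant (-8)² - 4·(20) = -16 < 0, so r = 4 ± 2i.
Hence f_h = C1*cos(2*x)*exp(4*x) + C2*exp(4*x)*sin(2*x).
Try f_p = A*exp(-x). Substituting into the equation and dividing by exp(-x) gives A = 6/29, so f_p = 6*exp(-x)/29.
General solution: f = 6*exp(-x)/29 + C1*cos(2*x)*exp(4*x) + C2*exp(4*x)*sin(2*x).
Apply the initial conditions: f(0) = 6/29 + C1 = 0 and f'(0) = -6/29 + 2*C2 + 4*C1 = -3. Solving gives C1 = -6/29, C2 = -57/58.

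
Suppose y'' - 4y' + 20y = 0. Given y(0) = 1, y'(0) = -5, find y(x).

Characteristic equation r² - 4r + 20 = 0 has discriminant (-4)² - 4·(20) = -64 < 0, so r = 2 ± 4i.
Hence y_h = C1*cos(4*x)*exp(2*x) + C2*exp(2*x)*sin(4*x).
Apply the initial conditions: y(0) = C1 = 1 and y'(0) = 2*C1 + 4*C2 = -5. Solving gives C1 = 1, C2 = -7/4.

y = cos(4*x)*exp(2*x) - 7*exp(2*x)*sin(4*x)/4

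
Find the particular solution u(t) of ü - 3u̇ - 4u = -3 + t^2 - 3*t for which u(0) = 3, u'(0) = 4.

Characteristic equation r² - 3r - 4 = 0 factors as (r - 4)(r + 1) = 0, so r = 4, -1.
Hence u_h = C1*exp(4*t) + C2*exp(-t).
For the particular solution try u_p = A0 + A1*t + A2*t^2. Substituting and matching coefficients of each power of t gives A0 = -7/32, A1 = 9/8, A2 = -1/4, so u_p = -7/32 - t^2/4 + 9*t/8.
General solution: u = -7/32 - t^2/4 + 9*t/8 + C1*exp(4*t) + C2*exp(-t).
Apply the initial conditions: u(0) = -7/32 + C1 + C2 = 3 and u'(0) = 9/8 - C2 + 4*C1 = 4. Solving gives C1 = 39/32, C2 = 2.

u = -7/32 + 2*exp(-t) - t**2/4 + 9*t/8 + 39*exp(4*t)/32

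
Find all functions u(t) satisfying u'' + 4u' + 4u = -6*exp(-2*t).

u = C1*exp(-2*t) - 3*t**2*exp(-2*t) + C2*t*exp(-2*t)

Characteristic equation r² + 4r + 4 = 0 has discriminant (4)² - 4·(4) = 0, so r = -2 is a repeated root.
Hence u_h = (C1 + C2*t)*exp(-2*t).
Since exp(-2*t) solves the homogeneous equation (r = -2 is a root of multiplicity 2), multiply the trial by t^2. Try u_p = A*t^2*exp(-2*t). Substituting into the equation and dividing by exp(-2*t) gives A = -3, so u_p = -3*t^2*exp(-2*t).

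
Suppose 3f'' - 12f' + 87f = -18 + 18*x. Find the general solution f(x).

f = -150/841 + 6*x/29 + C1*cos(5*x)*exp(2*x) + C2*exp(2*x)*sin(5*x)

Divide through by 3: f'' - 4f' + 29f = -6 + 6*x.
Characteristic equation r² - 4r + 29 = 0 has discriminant (-4)² - 4·(29) = -100 < 0, so r = 2 ± 5i.
Hence f_h = C1*cos(5*x)*exp(2*x) + C2*exp(2*x)*sin(5*x).
For the particular solution try f_p = A0 + A1*x. Substituting and matching coefficients of each power of x gives A0 = -150/841, A1 = 6/29, so f_p = -150/841 + 6*x/29.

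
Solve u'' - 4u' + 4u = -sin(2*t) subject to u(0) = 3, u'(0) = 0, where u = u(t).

u = -cos(2*t)/8 + 25*exp(2*t)/8 - 25*t*exp(2*t)/4

Characteristic equation r² - 4r + 4 = 0 has discriminant (-4)² - 4·(4) = 0, so r = 2 is a repeated root.
Hence u_h = (C1 + C2*t)*exp(2*t).
Try u_p = A*cos(2*t) + B*sin(2*t). Substituting and equating the coefficients of cos(2t) and sin(2t) gives A = -1/8, B = 0, so u_p = -cos(2*t)/8.
General solution: u = -cos(2*t)/8 + C1*exp(2*t) + C2*t*exp(2*t).
Apply the initial conditions: u(0) = -1/8 + C1 = 3 and u'(0) = C2 + 2*C1 = 0. Solving gives C1 = 25/8, C2 = -25/4.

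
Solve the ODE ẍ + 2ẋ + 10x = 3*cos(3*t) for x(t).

x = 3*cos(3*t)/37 + 18*sin(3*t)/37 + C1*cos(3*t)*exp(-t) + C2*exp(-t)*sin(3*t)

Characteristic equation r² + 2r + 10 = 0 has discriminant (2)² - 4·(10) = -36 < 0, so r = -1 ± 3i.
Hence x_h = C1*cos(3*t)*exp(-t) + C2*exp(-t)*sin(3*t).
Try x_p = A*cos(3*t) + B*sin(3*t). Substituting and equating the coefficients of cos(3t) and sin(3t) gives A = 3/37, B = 18/37, so x_p = 3*cos(3*t)/37 + 18*sin(3*t)/37.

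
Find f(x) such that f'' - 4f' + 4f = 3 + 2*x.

f = 5/4 + x/2 + C1*exp(2*x) + C2*x*exp(2*x)

Characteristic equation r² - 4r + 4 = 0 has discriminant (-4)² - 4·(4) = 0, so r = 2 is a repeated root.
Hence f_h = (C1 + C2*x)*exp(2*x).
For the particular solution try f_p = A0 + A1*x. Substituting and matching coefficients of each power of x gives A0 = 5/4, A1 = 1/2, so f_p = 5/4 + x/2.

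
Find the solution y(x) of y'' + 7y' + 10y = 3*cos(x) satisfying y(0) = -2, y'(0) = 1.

y = -17*exp(-2*x)/5 + 21*sin(x)/130 + 27*cos(x)/130 + 31*exp(-5*x)/26

Characteristic equation r² + 7r + 10 = 0 factors as (r + 5)(r + 2) = 0, so r = -5, -2.
Hence y_h = C1*exp(-5*x) + C2*exp(-2*x).
Try y_p = A*cos(x) + B*sin(x). Substituting and equating the coefficients of cos(x) and sin(x) gives A = 27/130, B = 21/130, so y_p = 21*sin(x)/130 + 27*cos(x)/130.
General solution: y = 21*sin(x)/130 + 27*cos(x)/130 + C1*exp(-5*x) + C2*exp(-2*x).
Apply the initial conditions: y(0) = 27/130 + C1 + C2 = -2 and y'(0) = 21/130 - 5*C1 - 2*C2 = 1. Solving gives C1 = 31/26, C2 = -17/5.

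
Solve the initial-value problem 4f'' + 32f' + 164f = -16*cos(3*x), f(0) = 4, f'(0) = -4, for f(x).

Divide through by 4: f'' + 8f' + 41f = -4*cos(3*x).
Characteristic equation r² + 8r + 41 = 0 has discriminant (8)² - 4·(41) = -100 < 0, so r = -4 ± 5i.
Hence f_h = C1*cos(5*x)*exp(-4*x) + C2*exp(-4*x)*sin(5*x).
Try f_p = A*cos(3*x) + B*sin(3*x). Substituting and equating the coefficients of cos(3x) and sin(3x) gives A = -2/25, B = -3/50, so f_p = -3*sin(3*x)/50 - 2*cos(3*x)/25.
General solution: f = -3*sin(3*x)/50 - 2*cos(3*x)/25 + C1*cos(5*x)*exp(-4*x) + C2*exp(-4*x)*sin(5*x).
Apply the initial conditions: f(0) = -2/25 + C1 = 4 and f'(0) = -9/50 - 4*C1 + 5*C2 = -4. Solving gives C1 = 102/25, C2 = 5/2.

f = -3*sin(3*x)/50 - 2*cos(3*x)/25 + 5*exp(-4*x)*sin(5*x)/2 + 102*cos(5*x)*exp(-4*x)/25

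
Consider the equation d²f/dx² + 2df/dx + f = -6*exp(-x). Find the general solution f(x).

Characteristic equation r² + 2r + 1 = 0 has discriminant (2)² - 4·(1) = 0, so r = -1 is a repeated root.
Hence f_h = (C1 + C2*x)*exp(-x).
Since exp(-x) solves the homogeneous equation (r = -1 is a root of multiplicity 2), multiply the trial by x^2. Try f_p = A*x^2*exp(-x). Substituting into the equation and dividing by exp(-x) gives A = -3, so f_p = -3*x^2*exp(-x).

f = C1*exp(-x) - 3*x**2*exp(-x) + C2*x*exp(-x)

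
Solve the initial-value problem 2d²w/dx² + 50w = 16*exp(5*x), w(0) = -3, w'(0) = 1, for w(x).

w = -79*cos(5*x)/25 + sin(5*x)/25 + 4*exp(5*x)/25

Divide through by 2: w'' + 25w = 8*exp(5*x).
Characteristic equation r² + 25 = 0 has discriminant (0)² - 4·(25) = -100 < 0, so r = ± 5i.
Hence w_h = C1*cos(5*x) + C2*sin(5*x).
Try w_p = A*exp(5*x). Substituting into the equation and dividing by exp(5*x) gives A = 4/25, so w_p = 4*exp(5*x)/25.
General solution: w = 4*exp(5*x)/25 + C1*cos(5*x) + C2*sin(5*x).
Apply the initial conditions: w(0) = 4/25 + C1 = -3 and w'(0) = 4/5 + 5*C2 = 1. Solving gives C1 = -79/25, C2 = 1/25.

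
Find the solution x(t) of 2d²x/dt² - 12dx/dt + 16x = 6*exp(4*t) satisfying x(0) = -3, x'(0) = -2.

x = -17*exp(2*t)/4 + 5*exp(4*t)/4 + 3*t*exp(4*t)/2

Divide through by 2: x'' - 6x' + 8x = 3*exp(4*t).
Characteristic equation r² - 6r + 8 = 0 factors as (r - 4)(r - 2) = 0, so r = 4, 2.
Hence x_h = C1*exp(4*t) + C2*exp(2*t).
Since exp(4*t) solves the homogeneous equation (r = 4 is a root of multiplicity 1), multiply the trial by t. Try x_p = A*t*exp(4*t). Substituting into the equation and dividing by exp(4*t) gives A = 3/2, so x_p = 3*t*exp(4*t)/2.
General solution: x = C1*exp(4*t) + C2*exp(2*t) + 3*t*exp(4*t)/2.
Apply the initial conditions: x(0) = C1 + C2 = -3 and x'(0) = 3/2 + 2*C2 + 4*C1 = -2. Solving gives C1 = 5/4, C2 = -17/4.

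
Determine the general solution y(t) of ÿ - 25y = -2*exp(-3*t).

Characteristic equation r² - 25 = 0 factors as (r - 5)(r + 5) = 0, so r = 5, -5.
Hence y_h = C1*exp(5*t) + C2*exp(-5*t).
Try y_p = A*exp(-3*t). Substituting into the equation and dividing by exp(-3*t) gives A = 1/8, so y_p = exp(-3*t)/8.

y = exp(-3*t)/8 + C1*exp(5*t) + C2*exp(-5*t)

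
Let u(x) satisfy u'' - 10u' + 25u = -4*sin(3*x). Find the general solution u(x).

u = -30*cos(3*x)/289 - 16*sin(3*x)/289 + C1*exp(5*x) + C2*x*exp(5*x)

Characteristic equation r² - 10r + 25 = 0 has discriminant (-10)² - 4·(25) = 0, so r = 5 is a repeated root.
Hence u_h = (C1 + C2*x)*exp(5*x).
Try u_p = A*cos(3*x) + B*sin(3*x). Substituting and equating the coefficients of cos(3x) and sin(3x) gives A = -30/289, B = -16/289, so u_p = -30*cos(3*x)/289 - 16*sin(3*x)/289.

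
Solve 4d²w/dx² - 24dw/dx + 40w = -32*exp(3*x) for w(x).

Divide through by 4: w'' - 6w' + 10w = -8*exp(3*x).
Characteristic equation r² - 6r + 10 = 0 has discriminant (-6)² - 4·(10) = -4 < 0, so r = 3 ± i.
Hence w_h = C1*cos(x)*exp(3*x) + C2*exp(3*x)*sin(x).
Try w_p = A*exp(3*x). Substituting into the equation and dividing by exp(3*x) gives A = -8, so w_p = -8*exp(3*x).

w = -8*exp(3*x) + C1*cos(x)*exp(3*x) + C2*exp(3*x)*sin(x)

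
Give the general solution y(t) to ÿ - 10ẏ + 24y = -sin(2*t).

y = -cos(2*t)/40 - sin(2*t)/40 + C1*exp(4*t) + C2*exp(6*t)

Characteristic equation r² - 10r + 24 = 0 factors as (r - 4)(r - 6) = 0, so r = 4, 6.
Hence y_h = C1*exp(4*t) + C2*exp(6*t).
Try y_p = A*cos(2*t) + B*sin(2*t). Substituting and equating the coefficients of cos(2t) and sin(2t) gives A = -1/40, B = -1/40, so y_p = -cos(2*t)/40 - sin(2*t)/40.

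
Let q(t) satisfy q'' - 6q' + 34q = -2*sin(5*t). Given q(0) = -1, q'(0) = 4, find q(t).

q = -20*cos(5*t)/327 - 2*sin(5*t)/109 - 307*cos(5*t)*exp(3*t)/327 + 753*exp(3*t)*sin(5*t)/545

Characteristic equation r² - 6r + 34 = 0 has discriminant (-6)² - 4·(34) = -100 < 0, so r = 3 ± 5i.
Hence q_h = C1*cos(5*t)*exp(3*t) + C2*exp(3*t)*sin(5*t).
Try q_p = A*cos(5*t) + B*sin(5*t). Substituting and equating the coefficients of cos(5t) and sin(5t) gives A = -20/327, B = -2/109, so q_p = -20*cos(5*t)/327 - 2*sin(5*t)/109.
General solution: q = -20*cos(5*t)/327 - 2*sin(5*t)/109 + C1*cos(5*t)*exp(3*t) + C2*exp(3*t)*sin(5*t).
Apply the initial conditions: q(0) = -20/327 + C1 = -1 and q'(0) = -10/109 + 3*C1 + 5*C2 = 4. Solving gives C1 = -307/327, C2 = 753/545.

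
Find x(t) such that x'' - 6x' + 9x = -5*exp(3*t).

x = C1*exp(3*t) - 5*t**2*exp(3*t)/2 + C2*t*exp(3*t)

Characteristic equation r² - 6r + 9 = 0 has discriminant (-6)² - 4·(9) = 0, so r = 3 is a repeated root.
Hence x_h = (C1 + C2*t)*exp(3*t).
Since exp(3*t) solves the homogeneous equation (r = 3 is a root of multiplicity 2), multiply the trial by t^2. Try x_p = A*t^2*exp(3*t). Substituting into the equation and dividing by exp(3*t) gives A = -5/2, so x_p = -5*t^2*exp(3*t)/2.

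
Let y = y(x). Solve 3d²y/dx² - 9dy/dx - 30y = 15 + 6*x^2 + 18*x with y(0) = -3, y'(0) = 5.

y = -99/250 - 37*exp(-2*x)/14 - 12*x/25 - x**2/5 + 34*exp(5*x)/875

Divide through by 3: y'' - 3y' - 10y = 5 + 2*x^2 + 6*x.
Characteristic equation r² - 3r - 10 = 0 factors as (r - 5)(r + 2) = 0, so r = 5, -2.
Hence y_h = C1*exp(5*x) + C2*exp(-2*x).
For the particular solution try y_p = A0 + A1*x + A2*x^2. Substituting and matching coefficients of each power of x gives A0 = -99/250, A1 = -12/25, A2 = -1/5, so y_p = -99/250 - 12*x/25 - x^2/5.
General solution: y = -99/250 - 12*x/25 - x^2/5 + C1*exp(5*x) + C2*exp(-2*x).
Apply the initial conditions: y(0) = -99/250 + C1 + C2 = -3 and y'(0) = -12/25 - 2*C2 + 5*C1 = 5. Solving gives C1 = 34/875, C2 = -37/14.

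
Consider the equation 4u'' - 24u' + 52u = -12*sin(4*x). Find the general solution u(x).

Divide through by 4: u'' - 6u' + 13u = -3*sin(4*x).
Characteristic equation r² - 6r + 13 = 0 has discriminant (-6)² - 4·(13) = -16 < 0, so r = 3 ± 2i.
Hence u_h = C1*cos(2*x)*exp(3*x) + C2*exp(3*x)*sin(2*x).
Try u_p = A*cos(4*x) + B*sin(4*x). Substituting and equating the coefficients of cos(4x) and sin(4x) gives A = -8/65, B = 1/65, so u_p = -8*cos(4*x)/65 + sin(4*x)/65.

u = -8*cos(4*x)/65 + sin(4*x)/65 + C1*cos(2*x)*exp(3*x) + C2*exp(3*x)*sin(2*x)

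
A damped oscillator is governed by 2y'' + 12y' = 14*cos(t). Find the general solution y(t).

Divide through by 2: y'' + 6y' = 7*cos(t).
Characteristic equation r² + 6r = 0 factors as (r + 6)r = 0, so r = -6, 0.
Hence y_h = C1*exp(-6*t) + C2.
Try y_p = A*cos(t) + B*sin(t). Substituting and equating the coefficients of cos(t) and sin(t) gives A = -7/37, B = 42/37, so y_p = -7*cos(t)/37 + 42*sin(t)/37.

y = C2 - 7*cos(t)/37 + 42*sin(t)/37 + C1*exp(-6*t)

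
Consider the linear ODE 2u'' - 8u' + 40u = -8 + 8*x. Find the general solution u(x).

u = -4/25 + x/5 + C1*cos(4*x)*exp(2*x) + C2*exp(2*x)*sin(4*x)

Divide through by 2: u'' - 4u' + 20u = -4 + 4*x.
Characteristic equation r² - 4r + 20 = 0 has discriminant (-4)² - 4·(20) = -64 < 0, so r = 2 ± 4i.
Hence u_h = C1*cos(4*x)*exp(2*x) + C2*exp(2*x)*sin(4*x).
For the particular solution try u_p = A0 + A1*x. Substituting and matching coefficients of each power of x gives A0 = -4/25, A1 = 1/5, so u_p = -4/25 + x/5.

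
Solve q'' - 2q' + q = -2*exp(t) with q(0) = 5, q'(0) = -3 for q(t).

q = 5*exp(t) - t**2*exp(t) - 8*t*exp(t)

Characteristic equation r² - 2r + 1 = 0 has discriminant (-2)² - 4·(1) = 0, so r = 1 is a repeated root.
Hence q_h = (C1 + C2*t)*exp(t).
Since exp(t) solves the homogeneous equation (r = 1 is a root of multiplicity 2), multiply the trial by t^2. Try q_p = A*t^2*exp(t). Substituting into the equation and dividing by exp(t) gives A = -1, so q_p = -t^2*exp(t).
General solution: q = C1*exp(t) - t^2*exp(t) + C2*t*exp(t).
Apply the initial conditions: q(0) = C1 = 5 and q'(0) = C1 + C2 = -3. Solving gives C1 = 5, C2 = -8.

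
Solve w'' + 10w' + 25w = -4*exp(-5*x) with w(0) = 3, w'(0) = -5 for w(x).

w = 3*exp(-5*x) - 2*x**2*exp(-5*x) + 10*x*exp(-5*x)

Characteristic equation r² + 10r + 25 = 0 has discriminant (10)² - 4·(25) = 0, so r = -5 is a repeated root.
Hence w_h = (C1 + C2*x)*exp(-5*x).
Since exp(-5*x) solves the homogeneous equation (r = -5 is a root of multiplicity 2), multiply the trial by x^2. Try w_p = A*x^2*exp(-5*x). Substituting into the equation and dividing by exp(-5*x) gives A = -2, so w_p = -2*x^2*exp(-5*x).
General solution: w = C1*exp(-5*x) - 2*x^2*exp(-5*x) + C2*x*exp(-5*x).
Apply the initial conditions: w(0) = C1 = 3 and w'(0) = C2 - 5*C1 = -5. Solving gives C1 = 3, C2 = 10.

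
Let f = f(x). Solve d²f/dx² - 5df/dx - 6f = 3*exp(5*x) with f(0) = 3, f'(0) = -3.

f = -exp(5*x)/2 + 3*exp(6*x)/7 + 43*exp(-x)/14

Characteristic equation r² - 5r - 6 = 0 factors as (r - 6)(r + 1) = 0, so r = 6, -1.
Hence f_h = C1*exp(6*x) + C2*exp(-x).
Try f_p = A*exp(5*x). Substituting into the equation and dividing by exp(5*x) gives A = -1/2, so f_p = -exp(5*x)/2.
General solution: f = -exp(5*x)/2 + C1*exp(6*x) + C2*exp(-x).
Apply the initial conditions: f(0) = -1/2 + C1 + C2 = 3 and f'(0) = -5/2 - C2 + 6*C1 = -3. Solving gives C1 = 3/7, C2 = 43/14.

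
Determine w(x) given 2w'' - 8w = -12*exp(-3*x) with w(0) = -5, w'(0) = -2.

w = -33*exp(2*x)/10 - 6*exp(-3*x)/5 - exp(-2*x)/2

Divide through by 2: w'' - 4w = -6*exp(-3*x).
Characteristic equation r² - 4 = 0 factors as (r - 2)(r + 2) = 0, so r = 2, -2.
Hence w_h = C1*exp(2*x) + C2*exp(-2*x).
Try w_p = A*exp(-3*x). Substituting into the equation and dividing by exp(-3*x) gives A = -6/5, so w_p = -6*exp(-3*x)/5.
General solution: w = -6*exp(-3*x)/5 + C1*exp(2*x) + C2*exp(-2*x).
Apply the initial conditions: w(0) = -6/5 + C1 + C2 = -5 and w'(0) = 18/5 - 2*C2 + 2*C1 = -2. Solving gives C1 = -33/10, C2 = -1/2.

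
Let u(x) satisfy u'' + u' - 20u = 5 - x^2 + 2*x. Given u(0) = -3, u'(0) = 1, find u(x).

Characteristic equation r² + r - 20 = 0 factors as (r - 4)(r + 5) = 0, so r = 4, -5.
Hence u_h = C1*exp(4*x) + C2*exp(-5*x).
For the particular solution try u_p = A0 + A1*x + A2*x^2. Substituting and matching coefficients of each power of x gives A0 = -999/4000, A1 = -19/200, A2 = 1/20, so u_p = -999/4000 - 19*x/200 + x^2/20.
General solution: u = -999/4000 - 19*x/200 + x^2/20 + C1*exp(4*x) + C2*exp(-5*x).
Apply the initial conditions: u(0) = -999/4000 + C1 + C2 = -3 and u'(0) = -19/200 - 5*C2 + 4*C1 = 1. Solving gives C1 = -45/32, C2 = -168/125.

u = -999/4000 - 168*exp(-5*x)/125 - 45*exp(4*x)/32 - 19*x/200 + x**2/20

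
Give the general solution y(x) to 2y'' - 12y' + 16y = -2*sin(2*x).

Divide through by 2: y'' - 6y' + 8y = -sin(2*x).
Characteristic equation r² - 6r + 8 = 0 factors as (r - 4)(r - 2) = 0, so r = 4, 2.
Hence y_h = C1*exp(4*x) + C2*exp(2*x).
Try y_p = A*cos(2*x) + B*sin(2*x). Substituting and equating the coefficients of cos(2x) and sin(2x) gives A = -3/40, B = -1/40, so y_p = -3*cos(2*x)/40 - sin(2*x)/40.

y = -3*cos(2*x)/40 - sin(2*x)/40 + C1*exp(4*x) + C2*exp(2*x)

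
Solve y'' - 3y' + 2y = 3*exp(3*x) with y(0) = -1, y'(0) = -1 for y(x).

Characteristic equation r² - 3r + 2 = 0 factors as (r - 2)(r - 1) = 0, so r = 2, 1.
Hence y_h = C1*exp(2*x) + C2*exp(x).
Try y_p = A*exp(3*x). Substituting into the equation and dividing by exp(3*x) gives A = 3/2, so y_p = 3*exp(3*x)/2.
General solution: y = 3*exp(3*x)/2 + C1*exp(2*x) + C2*exp(x).
Apply the initial conditions: y(0) = 3/2 + C1 + C2 = -1 and y'(0) = 9/2 + C2 + 2*C1 = -1. Solving gives C1 = -3, C2 = 1/2.

y = exp(x)/2 - 3*exp(2*x) + 3*exp(3*x)/2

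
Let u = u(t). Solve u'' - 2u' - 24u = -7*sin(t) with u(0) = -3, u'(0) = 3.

Characteristic equation r² - 2r - 24 = 0 factors as (r + 4)(r - 6) = 0, so r = -4, 6.
Hence u_h = C1*exp(-4*t) + C2*exp(6*t).
Try u_p = A*cos(t) + B*sin(t). Substituting and equating the coefficients of cos(t) and sin(t) gives A = -14/629, B = 175/629, so u_p = -14*cos(t)/629 + 175*sin(t)/629.
General solution: u = -14*cos(t)/629 + 175*sin(t)/629 + C1*exp(-4*t) + C2*exp(6*t).
Apply the initial conditions: u(0) = -14/629 + C1 + C2 = -3 and u'(0) = 175/629 - 4*C1 + 6*C2 = 3. Solving gives C1 = -35/17, C2 = -34/37.

u = -35*exp(-4*t)/17 - 34*exp(6*t)/37 - 14*cos(t)/629 + 175*sin(t)/629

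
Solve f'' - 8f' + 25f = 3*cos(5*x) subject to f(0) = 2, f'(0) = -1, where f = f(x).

f = -3*sin(5*x)/40 + 2*cos(3*x)*exp(4*x) - 23*exp(4*x)*sin(3*x)/8

Characteristic equation r² - 8r + 25 = 0 has discriminant (-8)² - 4·(25) = -36 < 0, so r = 4 ± 3i.
Hence f_h = C1*cos(3*x)*exp(4*x) + C2*exp(4*x)*sin(3*x).
Try f_p = A*cos(5*x) + B*sin(5*x). Substituting and equating the coefficients of cos(5x) and sin(5x) gives A = 0, B = -3/40, so f_p = -3*sin(5*x)/40.
General solution: f = -3*sin(5*x)/40 + C1*cos(3*x)*exp(4*x) + C2*exp(4*x)*sin(3*x).
Apply the initial conditions: f(0) = C1 = 2 and f'(0) = -3/8 + 3*C2 + 4*C1 = -1. Solving gives C1 = 2, C2 = -23/8.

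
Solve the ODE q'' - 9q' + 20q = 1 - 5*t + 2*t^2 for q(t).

Characteristic equation r² - 9r + 20 = 0 factors as (r - 5)(r - 4) = 0, so r = 5, 4.
Hence q_h = C1*exp(5*t) + C2*exp(4*t).
For the particular solution try q_p = A0 + A1*t + A2*t^2. Substituting and matching coefficients of each power of t gives A0 = -4/125, A1 = -4/25, A2 = 1/10, so q_p = -4/125 - 4*t/25 + t^2/10.

q = -4/125 - 4*t/25 + t**2/10 + C1*exp(5*t) + C2*exp(4*t)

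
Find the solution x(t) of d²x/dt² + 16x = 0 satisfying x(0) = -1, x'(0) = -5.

x = -cos(4*t) - 5*sin(4*t)/4

Characteristic equation r² + 16 = 0 has discriminant (0)² - 4·(16) = -64 < 0, so r = ± 4i.
Hence x_h = C1*cos(4*t) + C2*sin(4*t).
Apply the initial conditions: x(0) = C1 = -1 and x'(0) = 4*C2 = -5. Solving gives C1 = -1, C2 = -5/4.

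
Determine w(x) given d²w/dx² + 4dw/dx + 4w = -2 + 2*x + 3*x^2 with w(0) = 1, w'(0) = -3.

w = 1/8 - x + 3*x**2/4 + 7*exp(-2*x)/8 - x*exp(-2*x)/4

Characteristic equation r² + 4r + 4 = 0 has discriminant (4)² - 4·(4) = 0, so r = -2 is a repeated root.
Hence w_h = (C1 + C2*x)*exp(-2*x).
For the particular solution try w_p = A0 + A1*x + A2*x^2. Substituting and matching coefficients of each power of x gives A0 = 1/8, A1 = -1, A2 = 3/4, so w_p = 1/8 - x + 3*x^2/4.
General solution: w = 1/8 - x + 3*x^2/4 + C1*exp(-2*x) + C2*x*exp(-2*x).
Apply the initial conditions: w(0) = 1/8 + C1 = 1 and w'(0) = -1 + C2 - 2*C1 = -3. Solving gives C1 = 7/8, C2 = -1/4.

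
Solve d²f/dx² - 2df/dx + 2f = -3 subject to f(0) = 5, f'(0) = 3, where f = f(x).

Characteristic equation r² - 2r + 2 = 0 has discriminant (-2)² - 4·(2) = -4 < 0, so r = 1 ± i.
Hence f_h = C1*cos(x)*exp(x) + C2*exp(x)*sin(x).
For the particular solution try f_p = A0. Substituting and matching coefficients of each power of x gives A0 = -3/2, so f_p = -3/2.
General solution: f = -3/2 + C1*cos(x)*exp(x) + C2*exp(x)*sin(x).
Apply the initial conditions: f(0) = -3/2 + C1 = 5 and f'(0) = C1 + C2 = 3. Solving gives C1 = 13/2, C2 = -7/2.

f = -3/2 - 7*exp(x)*sin(x)/2 + 13*cos(x)*exp(x)/2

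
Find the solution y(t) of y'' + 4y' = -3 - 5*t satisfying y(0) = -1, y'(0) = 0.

Characteristic equation r² + 4r = 0 factors as (r + 4)r = 0, so r = -4, 0.
Hence y_h = C1*exp(-4*t) + C2.
Since 0 is a characteristic root (multiplicity 1), multiply the polynomial trial by t: try y_p = t*(A0 + A1*t). Substituting and matching coefficients of each power of t gives A0 = -7/16, A1 = -5/8, so y_p = -7*t/16 - 5*t^2/8.
General solution: y = C2 - 7*t/16 - 5*t^2/8 + C1*exp(-4*t).
Apply the initial conditions: y(0) = C1 + C2 = -1 and y'(0) = -7/16 - 4*C1 = 0. Solving gives C1 = -7/64, C2 = -57/64.

y = -57/64 - 7*t/16 - 7*exp(-4*t)/64 - 5*t**2/8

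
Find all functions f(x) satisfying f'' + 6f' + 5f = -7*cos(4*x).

f = -168*sin(4*x)/697 + 77*cos(4*x)/697 + C1*exp(-x) + C2*exp(-5*x)

Characteristic equation r² + 6r + 5 = 0 factors as (r + 1)(r + 5) = 0, so r = -1, -5.
Hence f_h = C1*exp(-x) + C2*exp(-5*x).
Try f_p = A*cos(4*x) + B*sin(4*x). Substituting and equating the coefficients of cos(4x) and sin(4x) gives A = 77/697, B = -168/697, so f_p = -168*sin(4*x)/697 + 77*cos(4*x)/697.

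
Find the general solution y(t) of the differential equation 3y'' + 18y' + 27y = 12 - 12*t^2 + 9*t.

y = -2/27 - 4*t**2/9 + 25*t/27 + C1*exp(-3*t) + C2*t*exp(-3*t)

Divide through by 3: y'' + 6y' + 9y = 4 - 4*t^2 + 3*t.
Characteristic equation r² + 6r + 9 = 0 has discriminant (6)² - 4·(9) = 0, so r = -3 is a repeated root.
Hence y_h = (C1 + C2*t)*exp(-3*t).
For the particular solution try y_p = A0 + A1*t + A2*t^2. Substituting and matching coefficients of each power of t gives A0 = -2/27, A1 = 25/27, A2 = -4/9, so y_p = -2/27 - 4*t^2/9 + 25*t/27.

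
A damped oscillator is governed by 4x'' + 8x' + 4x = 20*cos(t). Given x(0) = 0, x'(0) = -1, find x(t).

x = 5*sin(t)/2 - 7*t*exp(-t)/2

Divide through by 4: x'' + 2x' + x = 5*cos(t).
Characteristic equation r² + 2r + 1 = 0 has discriminant (2)² - 4·(1) = 0, so r = -1 is a repeated root.
Hence x_h = (C1 + C2*t)*exp(-t).
Try x_p = A*cos(t) + B*sin(t). Substituting and equating the coefficients of cos(t) and sin(t) gives A = 0, B = 5/2, so x_p = 5*sin(t)/2.
General solution: x = 5*sin(t)/2 + C1*exp(-t) + C2*t*exp(-t).
Apply the initial conditions: x(0) = C1 = 0 and x'(0) = 5/2 + C2 - C1 = -1. Solving gives C1 = 0, C2 = -7/2.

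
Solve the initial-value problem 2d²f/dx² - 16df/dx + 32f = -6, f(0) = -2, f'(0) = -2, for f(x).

f = -3/16 - 29*exp(4*x)/16 + 21*x*exp(4*x)/4

Divide through by 2: f'' - 8f' + 16f = -3.
Characteristic equation r² - 8r + 16 = 0 has discriminant (-8)² - 4·(16) = 0, so r = 4 is a repeated root.
Hence f_h = (C1 + C2*x)*exp(4*x).
For the particular solution try f_p = A0. Substituting and matching coefficients of each power of x gives A0 = -3/16, so f_p = -3/16.
General solution: f = -3/16 + C1*exp(4*x) + C2*x*exp(4*x).
Apply the initial conditions: f(0) = -3/16 + C1 = -2 and f'(0) = C2 + 4*C1 = -2. Solving gives C1 = -29/16, C2 = 21/4.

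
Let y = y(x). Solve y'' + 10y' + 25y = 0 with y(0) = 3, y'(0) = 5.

y = 3*exp(-5*x) + 20*x*exp(-5*x)

Characteristic equation r² + 10r + 25 = 0 has discriminant (10)² - 4·(25) = 0, so r = -5 is a repeated root.
Hence y_h = (C1 + C2*x)*exp(-5*x).
Apply the initial conditions: y(0) = C1 = 3 and y'(0) = C2 - 5*C1 = 5. Solving gives C1 = 3, C2 = 20.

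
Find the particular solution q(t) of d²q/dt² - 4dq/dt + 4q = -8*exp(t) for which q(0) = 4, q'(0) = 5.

q = -8*exp(t) + 12*exp(2*t) - 11*t*exp(2*t)

Characteristic equation r² - 4r + 4 = 0 has discriminant (-4)² - 4·(4) = 0, so r = 2 is a repeated root.
Hence q_h = (C1 + C2*t)*exp(2*t).
Try q_p = A*exp(t). Substituting into the equation and dividing by exp(t) gives A = -8, so q_p = -8*exp(t).
General solution: q = -8*exp(t) + C1*exp(2*t) + C2*t*exp(2*t).
Apply the initial conditions: q(0) = -8 + C1 = 4 and q'(0) = -8 + C2 + 2*C1 = 5. Solving gives C1 = 12, C2 = -11.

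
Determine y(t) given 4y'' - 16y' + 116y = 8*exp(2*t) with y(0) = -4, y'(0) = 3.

y = 2*exp(2*t)/25 - 102*cos(5*t)*exp(2*t)/25 + 11*exp(2*t)*sin(5*t)/5

Divide through by 4: y'' - 4y' + 29y = 2*exp(2*t).
Characteristic equation r² - 4r + 29 = 0 has discriminant (-4)² - 4·(29) = -100 < 0, so r = 2 ± 5i.
Hence y_h = C1*cos(5*t)*exp(2*t) + C2*exp(2*t)*sin(5*t).
Try y_p = A*exp(2*t). Substituting into the equation and dividing by exp(2*t) gives A = 2/25, so y_p = 2*exp(2*t)/25.
General solution: y = 2*exp(2*t)/25 + C1*cos(5*t)*exp(2*t) + C2*exp(2*t)*sin(5*t).
Apply the initial conditions: y(0) = 2/25 + C1 = -4 and y'(0) = 4/25 + 2*C1 + 5*C2 = 3. Solving gives C1 = -102/25, C2 = 11/5.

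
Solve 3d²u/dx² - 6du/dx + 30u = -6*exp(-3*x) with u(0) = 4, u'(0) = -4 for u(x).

u = -2*exp(-3*x)/25 - 208*exp(x)*sin(3*x)/75 + 102*cos(3*x)*exp(x)/25

Divide through by 3: u'' - 2u' + 10u = -2*exp(-3*x).
Characteristic equation r² - 2r + 10 = 0 has discriminant (-2)² - 4·(10) = -36 < 0, so r = 1 ± 3i.
Hence u_h = C1*cos(3*x)*exp(x) + C2*exp(x)*sin(3*x).
Try u_p = A*exp(-3*x). Substituting into the equation and dividing by exp(-3*x) gives A = -2/25, so u_p = -2*exp(-3*x)/25.
General solution: u = -2*exp(-3*x)/25 + C1*cos(3*x)*exp(x) + C2*exp(x)*sin(3*x).
Apply the initial conditions: u(0) = -2/25 + C1 = 4 and u'(0) = 6/25 + C1 + 3*C2 = -4. Solving gives C1 = 102/25, C2 = -208/75.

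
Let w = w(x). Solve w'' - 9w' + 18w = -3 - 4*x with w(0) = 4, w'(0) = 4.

Characteristic equation r² - 9r + 18 = 0 factors as (r - 6)(r - 3) = 0, so r = 6, 3.
Hence w_h = C1*exp(6*x) + C2*exp(3*x).
For the particular solution try w_p = A0 + A1*x. Substituting and matching coefficients of each power of x gives A0 = -5/18, A1 = -2/9, so w_p = -5/18 - 2*x/9.
General solution: w = -5/18 - 2*x/9 + C1*exp(6*x) + C2*exp(3*x).
Apply the initial conditions: w(0) = -5/18 + C1 + C2 = 4 and w'(0) = -2/9 + 3*C2 + 6*C1 = 4. Solving gives C1 = -155/54, C2 = 193/27.

w = -5/18 - 155*exp(6*x)/54 - 2*x/9 + 193*exp(3*x)/27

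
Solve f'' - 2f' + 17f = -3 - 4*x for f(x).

Characteristic equation r² - 2r + 17 = 0 has discriminant (-2)² - 4·(17) = -64 < 0, so r = 1 ± 4i.
Hence f_h = C1*cos(4*x)*exp(x) + C2*exp(x)*sin(4*x).
For the particular solution try f_p = A0 + A1*x. Substituting and matching coefficients of each power of x gives A0 = -59/289, A1 = -4/17, so f_p = -59/289 - 4*x/17.

f = -59/289 - 4*x/17 + C1*cos(4*x)*exp(x) + C2*exp(x)*sin(4*x)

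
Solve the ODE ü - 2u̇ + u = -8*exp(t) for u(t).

Characteristic equation r² - 2r + 1 = 0 has discriminant (-2)² - 4·(1) = 0, so r = 1 is a repeated root.
Hence u_h = (C1 + C2*t)*exp(t).
Since exp(t) solves the homogeneous equation (r = 1 is a root of multiplicity 2), multiply the trial by t^2. Try u_p = A*t^2*exp(t). Substituting into the equation and dividing by exp(t) gives A = -4, so u_p = -4*t^2*exp(t).

u = C1*exp(t) - 4*t**2*exp(t) + C2*t*exp(t)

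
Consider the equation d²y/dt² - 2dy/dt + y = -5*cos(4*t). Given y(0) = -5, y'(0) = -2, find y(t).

Characteristic equation r² - 2r + 1 = 0 has discriminant (-2)² - 4·(1) = 0, so r = 1 is a repeated root.
Hence y_h = (C1 + C2*t)*exp(t).
Try y_p = A*cos(4*t) + B*sin(4*t). Substituting and equating the coefficients of cos(4t) and sin(4t) gives A = 75/289, B = 40/289, so y_p = 40*sin(4*t)/289 + 75*cos(4*t)/289.
General solution: y = 40*sin(4*t)/289 + 75*cos(4*t)/289 + C1*exp(t) + C2*t*exp(t).
Apply the initial conditions: y(0) = 75/289 + C1 = -5 and y'(0) = 160/289 + C1 + C2 = -2. Solving gives C1 = -1520/289, C2 = 46/17.

y = -1520*exp(t)/289 + 40*sin(4*t)/289 + 75*cos(4*t)/289 + 46*t*exp(t)/17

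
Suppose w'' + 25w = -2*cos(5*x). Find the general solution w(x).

w = C1*cos(5*x) + C2*sin(5*x) - x*sin(5*x)/5

Characteristic equation r² + 25 = 0 has discriminant (0)² - 4·(25) = -100 < 0, so r = ± 5i.
Hence w_h = C1*cos(5*x) + C2*sin(5*x).
Since ±5i are characteristic roots, multiply the trial by x. Try w_p = x*(A*cos(5*x) + B*sin(5*x)). Substituting and equating the coefficients of cos(5x) and sin(5x) gives A = 0, B = -1/5, so w_p = -x*sin(5*x)/5.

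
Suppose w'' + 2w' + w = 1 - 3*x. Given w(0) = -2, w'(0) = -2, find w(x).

Characteristic equation r² + 2r + 1 = 0 has discriminant (2)² - 4·(1) = 0, so r = -1 is a repeated root.
Hence w_h = (C1 + C2*x)*exp(-x).
For the particular solution try w_p = A0 + A1*x. Substituting and matching coefficients of each power of x gives A0 = 7, A1 = -3, so w_p = 7 - 3*x.
General solution: w = 7 - 3*x + C1*exp(-x) + C2*x*exp(-x).
Apply the initial conditions: w(0) = 7 + C1 = -2 and w'(0) = -3 + C2 - C1 = -2. Solving gives C1 = -9, C2 = -8.

w = 7 - 9*exp(-x) - 3*x - 8*x*exp(-x)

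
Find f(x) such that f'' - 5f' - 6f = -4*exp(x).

Characteristic equation r² - 5r - 6 = 0 factors as (r - 6)(r + 1) = 0, so r = 6, -1.
Hence f_h = C1*exp(6*x) + C2*exp(-x).
Try f_p = A*exp(x). Substituting into the equation and dividing by exp(x) gives A = 2/5, so f_p = 2*exp(x)/5.

f = 2*exp(x)/5 + C1*exp(6*x) + C2*exp(-x)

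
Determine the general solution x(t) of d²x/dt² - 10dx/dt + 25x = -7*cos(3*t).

Characteristic equation r² - 10r + 25 = 0 has discriminant (-10)² - 4·(25) = 0, so r = 5 is a repeated root.
Hence x_h = (C1 + C2*t)*exp(5*t).
Try x_p = A*cos(3*t) + B*sin(3*t). Substituting and equating the coefficients of cos(3t) and sin(3t) gives A = -28/289, B = 105/578, so x_p = -28*cos(3*t)/289 + 105*sin(3*t)/578.

x = -28*cos(3*t)/289 + 105*sin(3*t)/578 + C1*exp(5*t) + C2*t*exp(5*t)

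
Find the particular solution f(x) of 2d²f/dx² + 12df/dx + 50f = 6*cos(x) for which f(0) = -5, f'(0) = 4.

Divide through by 2: f'' + 6f' + 25f = 3*cos(x).
Characteristic equation r² + 6r + 25 = 0 has discriminant (6)² - 4·(25) = -64 < 0, so r = -3 ± 4i.
Hence f_h = C1*cos(4*x)*exp(-3*x) + C2*exp(-3*x)*sin(4*x).
Try f_p = A*cos(x) + B*sin(x). Substituting and equating the coefficients of cos(x) and sin(x) gives A = 2/17, B = 1/34, so f_p = sin(x)/34 + 2*cos(x)/17.
General solution: f = sin(x)/34 + 2*cos(x)/17 + C1*cos(4*x)*exp(-3*x) + C2*exp(-3*x)*sin(4*x).
Apply the initial conditions: f(0) = 2/17 + C1 = -5 and f'(0) = 1/34 - 3*C1 + 4*C2 = 4. Solving gives C1 = -87/17, C2 = -387/136.

f = sin(x)/34 + 2*cos(x)/17 - 387*exp(-3*x)*sin(4*x)/136 - 87*cos(4*x)*exp(-3*x)/17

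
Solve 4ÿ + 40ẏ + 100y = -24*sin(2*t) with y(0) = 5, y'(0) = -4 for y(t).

Divide through by 4: y'' + 10y' + 25y = -6*sin(2*t).
Characteristic equation r² + 10r + 25 = 0 has discriminant (10)² - 4·(25) = 0, so r = -5 is a repeated root.
Hence y_h = (C1 + C2*t)*exp(-5*t).
Try y_p = A*cos(2*t) + B*sin(2*t). Substituting and equating the coefficients of cos(2t) and sin(2t) gives A = 120/841, B = -126/841, so y_p = -126*sin(2*t)/841 + 120*cos(2*t)/841.
General solution: y = -126*sin(2*t)/841 + 120*cos(2*t)/841 + C1*exp(-5*t) + C2*t*exp(-5*t).
Apply the initial conditions: y(0) = 120/841 + C1 = 5 and y'(0) = -252/841 + C2 - 5*C1 = -4. Solving gives C1 = 4085/841, C2 = 597/29.

y = -126*sin(2*t)/841 + 120*cos(2*t)/841 + 4085*exp(-5*t)/841 + 597*t*exp(-5*t)/29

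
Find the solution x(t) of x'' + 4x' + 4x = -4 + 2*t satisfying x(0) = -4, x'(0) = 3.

Characteristic equation r² + 4r + 4 = 0 has discriminant (4)² - 4·(4) = 0, so r = -2 is a repeated root.
Hence x_h = (C1 + C2*t)*exp(-2*t).
For the particular solution try x_p = A0 + A1*t. Substituting and matching coefficients of each power of t gives A0 = -3/2, A1 = 1/2, so x_p = -3/2 + t/2.
General solution: x = -3/2 + t/2 + C1*exp(-2*t) + C2*t*exp(-2*t).
Apply the initial conditions: x(0) = -3/2 + C1 = -4 and x'(0) = 1/2 + C2 - 2*C1 = 3. Solving gives C1 = -5/2, C2 = -5/2.

x = -3/2 + t/2 - 5*exp(-2*t)/2 - 5*t*exp(-2*t)/2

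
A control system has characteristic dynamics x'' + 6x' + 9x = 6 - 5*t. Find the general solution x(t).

Characteristic equation r² + 6r + 9 = 0 has discriminant (6)² - 4·(9) = 0, so r = -3 is a repeated root.
Hence x_h = (C1 + C2*t)*exp(-3*t).
For the particular solution try x_p = A0 + A1*t. Substituting and matching coefficients of each power of t gives A0 = 28/27, A1 = -5/9, so x_p = 28/27 - 5*t/9.

x = 28/27 - 5*t/9 + C1*exp(-3*t) + C2*t*exp(-3*t)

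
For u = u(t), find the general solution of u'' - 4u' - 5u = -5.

u = 1 + C1*exp(5*t) + C2*exp(-t)

Characteristic equation r² - 4r - 5 = 0 factors as (r - 5)(r + 1) = 0, so r = 5, -1.
Hence u_h = C1*exp(5*t) + C2*exp(-t).
For the particular solution try u_p = A0. Substituting and matching coefficients of each power of t gives A0 = 1, so u_p = 1.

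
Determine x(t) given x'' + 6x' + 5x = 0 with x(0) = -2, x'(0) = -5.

Characteristic equation r² + 6r + 5 = 0 factors as (r + 1)(r + 5) = 0, so r = -1, -5.
Hence x_h = C1*exp(-t) + C2*exp(-5*t).
Apply the initial conditions: x(0) = C1 + C2 = -2 and x'(0) = -C1 - 5*C2 = -5. Solving gives C1 = -15/4, C2 = 7/4.

x = -15*exp(-t)/4 + 7*exp(-5*t)/4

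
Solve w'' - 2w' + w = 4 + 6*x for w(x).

w = 16 + 6*x + C1*exp(x) + C2*x*exp(x)

Characteristic equation r² - 2r + 1 = 0 has discriminant (-2)² - 4·(1) = 0, so r = 1 is a repeated root.
Hence w_h = (C1 + C2*x)*exp(x).
For the particular solution try w_p = A0 + A1*x. Substituting and matching coefficients of each power of x gives A0 = 16, A1 = 6, so w_p = 16 + 6*x.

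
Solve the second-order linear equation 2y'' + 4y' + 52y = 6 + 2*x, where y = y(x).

y = 19/169 + x/26 + C1*cos(5*x)*exp(-x) + C2*exp(-x)*sin(5*x)

Divide through by 2: y'' + 2y' + 26y = 3 + x.
Characteristic equation r² + 2r + 26 = 0 has discriminant (2)² - 4·(26) = -100 < 0, so r = -1 ± 5i.
Hence y_h = C1*cos(5*x)*exp(-x) + C2*exp(-x)*sin(5*x).
For the particular solution try y_p = A0 + A1*x. Substituting and matching coefficients of each power of x gives A0 = 19/169, A1 = 1/26, so y_p = 19/169 + x/26.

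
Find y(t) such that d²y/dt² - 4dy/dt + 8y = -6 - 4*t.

Characteristic equation r² - 4r + 8 = 0 has discriminant (-4)² - 4·(8) = -16 < 0, so r = 2 ± 2i.
Hence y_h = C1*cos(2*t)*exp(2*t) + C2*exp(2*t)*sin(2*t).
For the particular solution try y_p = A0 + A1*t. Substituting and matching coefficients of each power of t gives A0 = -1, A1 = -1/2, so y_p = -1 - t/2.

y = -1 - t/2 + C1*cos(2*t)*exp(2*t) + C2*exp(2*t)*sin(2*t)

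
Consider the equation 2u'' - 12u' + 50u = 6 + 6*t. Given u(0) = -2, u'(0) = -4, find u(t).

u = 93/625 + 3*t/25 - 1343*cos(4*t)*exp(3*t)/625 + 727*exp(3*t)*sin(4*t)/1250

Divide through by 2: u'' - 6u' + 25u = 3 + 3*t.
Characteristic equation r² - 6r + 25 = 0 has discriminant (-6)² - 4·(25) = -64 < 0, so r = 3 ± 4i.
Hence u_h = C1*cos(4*t)*exp(3*t) + C2*exp(3*t)*sin(4*t).
For the particular solution try u_p = A0 + A1*t. Substituting and matching coefficients of each power of t gives A0 = 93/625, A1 = 3/25, so u_p = 93/625 + 3*t/25.
General solution: u = 93/625 + 3*t/25 + C1*cos(4*t)*exp(3*t) + C2*exp(3*t)*sin(4*t).
Apply the initial conditions: u(0) = 93/625 + C1 = -2 and u'(0) = 3/25 + 3*C1 + 4*C2 = -4. Solving gives C1 = -1343/625, C2 = 727/1250.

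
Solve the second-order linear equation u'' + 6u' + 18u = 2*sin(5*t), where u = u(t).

Characteristic equation r² + 6r + 18 = 0 has discriminant (6)² - 4·(18) = -36 < 0, so r = -3 ± 3i.
Hence u_h = C1*cos(3*t)*exp(-3*t) + C2*exp(-3*t)*sin(3*t).
Try u_p = A*cos(5*t) + B*sin(5*t). Substituting and equating the coefficients of cos(5t) and sin(5t) gives A = -60/949, B = -14/949, so u_p = -60*cos(5*t)/949 - 14*sin(5*t)/949.

u = -60*cos(5*t)/949 - 14*sin(5*t)/949 + C1*cos(3*t)*exp(-3*t) + C2*exp(-3*t)*sin(3*t)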